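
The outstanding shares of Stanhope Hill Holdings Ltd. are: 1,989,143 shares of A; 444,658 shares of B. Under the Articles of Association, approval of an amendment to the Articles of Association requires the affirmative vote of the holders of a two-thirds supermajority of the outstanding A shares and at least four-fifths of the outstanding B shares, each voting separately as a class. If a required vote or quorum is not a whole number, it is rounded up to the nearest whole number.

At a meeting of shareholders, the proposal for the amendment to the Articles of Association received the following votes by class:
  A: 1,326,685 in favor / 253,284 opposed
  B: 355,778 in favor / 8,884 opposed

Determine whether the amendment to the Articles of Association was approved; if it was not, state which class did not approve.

A: 2/3 of 1989143 = 1326095.33, rounded up to 1326096; 1,326,096 required, 1,326,685 in favor — approved.
B: 4/5 of 444658 = 355726.40, rounded up to 355727; 355,727 required, 355,778 in favor — approved.

Approved — every class gave the required vote.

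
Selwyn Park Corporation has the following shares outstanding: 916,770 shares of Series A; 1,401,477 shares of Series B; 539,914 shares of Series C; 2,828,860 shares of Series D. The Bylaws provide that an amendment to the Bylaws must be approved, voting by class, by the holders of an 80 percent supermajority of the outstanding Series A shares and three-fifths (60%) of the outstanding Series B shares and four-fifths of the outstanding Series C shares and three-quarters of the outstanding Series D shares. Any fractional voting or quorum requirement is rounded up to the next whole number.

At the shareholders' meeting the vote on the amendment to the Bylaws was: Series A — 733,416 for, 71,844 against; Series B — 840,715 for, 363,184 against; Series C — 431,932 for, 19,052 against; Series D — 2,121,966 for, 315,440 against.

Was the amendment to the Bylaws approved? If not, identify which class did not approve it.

Series A: 4/5 of 916770 = 733416; 733,416 required, 733,416 in favor — approved.
Series B: 3/5 of 1401477 = 840886.20, rounded up to 840887; 840,887 required, 840,715 in favor — not approved.
Series C: 4/5 of 539914 = 431931.20, rounded up to 431932; 431,932 required, 431,932 in favor — approved.
Series D: 3/4 of 2828860 = 2121645; 2,121,645 required, 2,121,966 in favor — approved.

Not approved — the Series B shares did not give the required vote.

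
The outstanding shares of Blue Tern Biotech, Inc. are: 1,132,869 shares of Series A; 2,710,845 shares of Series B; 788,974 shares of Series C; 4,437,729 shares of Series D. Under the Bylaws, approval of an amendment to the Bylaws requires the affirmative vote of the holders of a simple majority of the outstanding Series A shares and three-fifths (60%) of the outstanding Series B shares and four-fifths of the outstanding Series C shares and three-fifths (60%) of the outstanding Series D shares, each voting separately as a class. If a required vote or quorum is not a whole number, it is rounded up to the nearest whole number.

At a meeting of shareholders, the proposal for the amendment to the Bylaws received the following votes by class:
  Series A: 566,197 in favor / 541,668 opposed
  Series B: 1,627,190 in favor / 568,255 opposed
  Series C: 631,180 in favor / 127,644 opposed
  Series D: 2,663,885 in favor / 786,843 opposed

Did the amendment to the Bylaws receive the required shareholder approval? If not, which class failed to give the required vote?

Not approved — the Series A shares did not give the required vote.

Series A: a majority of 1132869 is 566435; 566,435 required, 566,197 in favor — not approved.
Series B: 3/5 of 2710845 = 1626507; 1,626,507 required, 1,627,190 in favor — approved.
Series C: 4/5 of 788974 = 631179.20, rounded up to 631180; 631,180 required, 631,180 in favor — approved.
Series D: 3/5 of 4437729 = 2662637.40, rounded up to 2662638; 2,662,638 required, 2,663,885 in favor — approved.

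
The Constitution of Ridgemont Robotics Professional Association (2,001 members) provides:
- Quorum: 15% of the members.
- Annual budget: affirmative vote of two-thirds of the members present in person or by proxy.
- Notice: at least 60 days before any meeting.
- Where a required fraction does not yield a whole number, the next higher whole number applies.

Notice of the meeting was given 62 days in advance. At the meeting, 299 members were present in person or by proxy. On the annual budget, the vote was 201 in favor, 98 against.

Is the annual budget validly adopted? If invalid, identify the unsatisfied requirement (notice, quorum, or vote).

Invalid — quorum requirement not satisfied.

Notice: 62 days given; 60 required. Satisfied.
Quorum: 15% of 2,001 = 300.15, rounded up to 301; 299 present. Not satisfied.
Vote: requires two-thirds of those present (299); 2/3 of 299 = 199.33, rounded up to 200, so 200 needed; 201 in favor. Satisfied.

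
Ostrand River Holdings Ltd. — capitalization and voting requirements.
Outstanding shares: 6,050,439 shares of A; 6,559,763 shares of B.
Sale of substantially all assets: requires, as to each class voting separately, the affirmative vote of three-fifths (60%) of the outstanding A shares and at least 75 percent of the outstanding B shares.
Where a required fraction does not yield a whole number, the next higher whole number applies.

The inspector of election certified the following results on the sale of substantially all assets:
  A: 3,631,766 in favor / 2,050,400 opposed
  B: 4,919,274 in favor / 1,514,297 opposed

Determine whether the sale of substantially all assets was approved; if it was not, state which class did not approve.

A: 3/5 of 6050439 = 3630263.40, rounded up to 3630264; 3,630,264 required, 3,631,766 in favor — approved.
B: 3/4 of 6559763 = 4919822.25, rounded up to 4919823; 4,919,823 required, 4,919,274 in favor — not approved.

Not approved — the B shares did not give the required vote.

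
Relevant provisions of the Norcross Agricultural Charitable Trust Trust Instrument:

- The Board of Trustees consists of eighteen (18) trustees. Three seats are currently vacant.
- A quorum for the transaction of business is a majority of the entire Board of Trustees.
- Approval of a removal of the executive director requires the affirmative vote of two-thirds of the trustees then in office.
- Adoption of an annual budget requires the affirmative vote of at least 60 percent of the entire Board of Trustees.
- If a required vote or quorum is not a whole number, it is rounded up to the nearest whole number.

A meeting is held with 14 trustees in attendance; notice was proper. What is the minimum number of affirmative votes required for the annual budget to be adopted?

The annual budget requires three-fifths of the entire Board of Trustees (18).
3/5 of 18 = 10.80, rounded up to 11.

11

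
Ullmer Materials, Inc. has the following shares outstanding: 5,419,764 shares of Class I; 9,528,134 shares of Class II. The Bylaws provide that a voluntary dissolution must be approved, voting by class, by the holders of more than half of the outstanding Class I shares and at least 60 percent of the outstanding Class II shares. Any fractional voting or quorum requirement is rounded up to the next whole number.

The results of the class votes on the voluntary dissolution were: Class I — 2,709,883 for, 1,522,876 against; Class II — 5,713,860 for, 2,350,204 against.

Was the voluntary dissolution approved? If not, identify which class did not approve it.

Class I: a majority of 5419764 is 2709883; 2,709,883 required, 2,709,883 in favor — approved.
Class II: 3/5 of 9528134 = 5716880.40, rounded up to 5716881; 5,716,881 required, 5,713,860 in favor — not approved.

Not approved — the Class II shares did not give the required vote.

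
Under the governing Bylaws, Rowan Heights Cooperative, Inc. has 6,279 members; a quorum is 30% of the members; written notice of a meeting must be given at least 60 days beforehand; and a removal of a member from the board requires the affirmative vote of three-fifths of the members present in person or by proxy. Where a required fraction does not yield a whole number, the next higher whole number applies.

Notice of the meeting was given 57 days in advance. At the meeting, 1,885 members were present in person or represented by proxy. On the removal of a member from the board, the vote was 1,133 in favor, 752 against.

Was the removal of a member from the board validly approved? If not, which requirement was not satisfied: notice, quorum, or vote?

Notice: 57 days given; 60 required. Not satisfied.
Quorum: 30% of 6,279 = 1,883.70, rounded up to 1,884; 1,885 present. Satisfied.
Vote: requires three-fifths of those present (1,885); 3/5 of 1885 = 1131, so 1,131 needed; 1,133 in favor. Satisfied.

Invalid — notice requirement not satisfied.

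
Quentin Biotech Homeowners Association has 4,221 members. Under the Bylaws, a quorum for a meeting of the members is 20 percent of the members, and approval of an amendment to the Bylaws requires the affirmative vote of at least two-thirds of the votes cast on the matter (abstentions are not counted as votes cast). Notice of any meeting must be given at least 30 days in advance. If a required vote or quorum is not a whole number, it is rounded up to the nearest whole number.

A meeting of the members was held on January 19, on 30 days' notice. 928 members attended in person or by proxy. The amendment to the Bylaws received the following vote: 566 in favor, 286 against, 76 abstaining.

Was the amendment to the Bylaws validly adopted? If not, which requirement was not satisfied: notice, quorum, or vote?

Invalid — vote requirement not satisfied.

Notice: 30 days given; 30 required. Satisfied.
Quorum: 20% of 4,221 = 844.20, rounded up to 845; 928 present. Satisfied.
Vote: requires two-thirds of the votes cast (928 − 76 abstaining = 852); 2/3 of 852 = 568, so 568 needed; 566 in favor. Not satisfied.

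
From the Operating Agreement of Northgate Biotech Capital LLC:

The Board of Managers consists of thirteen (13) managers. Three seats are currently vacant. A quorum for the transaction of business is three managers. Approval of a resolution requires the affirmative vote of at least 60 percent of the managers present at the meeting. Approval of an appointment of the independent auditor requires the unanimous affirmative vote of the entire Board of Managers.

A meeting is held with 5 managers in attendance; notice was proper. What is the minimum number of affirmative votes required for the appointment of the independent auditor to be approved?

The appointment of the independent auditor requires the unanimous vote of the entire Board of Managers (13).
Unanimous means all 13.
(Only 5 can vote, so the appointment of the independent auditor cannot pass at this meeting, but the required vote is still 13.)

13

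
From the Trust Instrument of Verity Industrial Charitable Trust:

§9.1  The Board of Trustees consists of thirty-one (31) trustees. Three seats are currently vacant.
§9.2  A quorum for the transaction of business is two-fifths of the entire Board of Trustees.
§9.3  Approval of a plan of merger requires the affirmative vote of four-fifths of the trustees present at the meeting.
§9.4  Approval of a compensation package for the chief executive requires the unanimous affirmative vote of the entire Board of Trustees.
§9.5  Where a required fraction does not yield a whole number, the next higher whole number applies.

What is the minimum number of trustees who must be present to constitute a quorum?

2/5 of 31 = 12.40, rounded up to 13.

13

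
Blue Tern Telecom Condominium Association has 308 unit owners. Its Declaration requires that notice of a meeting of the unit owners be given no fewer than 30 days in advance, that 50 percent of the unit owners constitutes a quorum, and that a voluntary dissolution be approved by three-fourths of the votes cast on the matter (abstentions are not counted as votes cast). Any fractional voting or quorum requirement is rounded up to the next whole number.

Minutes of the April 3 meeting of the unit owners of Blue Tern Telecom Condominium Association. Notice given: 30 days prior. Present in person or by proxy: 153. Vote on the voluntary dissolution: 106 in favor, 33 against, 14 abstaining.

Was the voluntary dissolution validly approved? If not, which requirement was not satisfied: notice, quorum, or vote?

Invalid — quorum requirement not satisfied.

Notice: 30 days given; 30 required. Satisfied.
Quorum: 50% of 308 = 154; 153 present. Not satisfied.
Vote: requires three-fourths of the votes cast (153 − 14 abstaining = 139); 3/4 of 139 = 104.25, rounded up to 105, so 105 needed; 106 in favor. Satisfied.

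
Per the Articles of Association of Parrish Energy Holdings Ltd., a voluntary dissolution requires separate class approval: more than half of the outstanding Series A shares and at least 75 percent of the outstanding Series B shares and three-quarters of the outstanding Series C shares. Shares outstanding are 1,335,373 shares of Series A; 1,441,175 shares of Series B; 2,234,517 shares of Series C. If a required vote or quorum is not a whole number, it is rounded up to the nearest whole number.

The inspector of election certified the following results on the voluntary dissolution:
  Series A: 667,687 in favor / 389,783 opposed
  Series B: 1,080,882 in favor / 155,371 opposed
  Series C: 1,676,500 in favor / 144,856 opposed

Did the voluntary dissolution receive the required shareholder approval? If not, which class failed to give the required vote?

Series A: a majority of 1335373 is 667687; 667,687 required, 667,687 in favor — approved.
Series B: 3/4 of 1441175 = 1080881.25, rounded up to 1080882; 1,080,882 required, 1,080,882 in favor — approved.
Series C: 3/4 of 2234517 = 1675887.75, rounded up to 1675888; 1,675,888 required, 1,676,500 in favor — approved.

Approved — every class gave the required vote.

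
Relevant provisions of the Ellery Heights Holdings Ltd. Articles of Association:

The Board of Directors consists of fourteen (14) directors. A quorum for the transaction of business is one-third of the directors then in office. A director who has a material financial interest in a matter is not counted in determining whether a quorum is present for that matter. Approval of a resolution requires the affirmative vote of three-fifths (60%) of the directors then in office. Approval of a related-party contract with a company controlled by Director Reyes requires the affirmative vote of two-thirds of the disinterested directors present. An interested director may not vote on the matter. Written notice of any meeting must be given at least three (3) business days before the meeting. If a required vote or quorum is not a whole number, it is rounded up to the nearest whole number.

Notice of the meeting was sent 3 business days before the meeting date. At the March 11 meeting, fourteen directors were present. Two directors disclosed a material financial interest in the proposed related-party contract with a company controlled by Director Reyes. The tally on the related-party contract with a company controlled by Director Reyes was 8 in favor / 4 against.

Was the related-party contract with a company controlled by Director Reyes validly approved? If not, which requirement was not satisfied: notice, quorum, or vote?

Notice: 3 business days given; 3 required (3 ≥ 3). Satisfied.
Quorum: 14 present, but the 2 interested directors do not count, leaving 12. Quorum is 5. Satisfied.
Vote: the related-party contract with a company controlled by Director Reyes requires two-thirds of the disinterested directors present (14 − 2 = 12). 2/3 of 12 = 8, so 8 affirmative votes are needed; 8 voted in favor. Satisfied.

Valid — all requirements satisfied.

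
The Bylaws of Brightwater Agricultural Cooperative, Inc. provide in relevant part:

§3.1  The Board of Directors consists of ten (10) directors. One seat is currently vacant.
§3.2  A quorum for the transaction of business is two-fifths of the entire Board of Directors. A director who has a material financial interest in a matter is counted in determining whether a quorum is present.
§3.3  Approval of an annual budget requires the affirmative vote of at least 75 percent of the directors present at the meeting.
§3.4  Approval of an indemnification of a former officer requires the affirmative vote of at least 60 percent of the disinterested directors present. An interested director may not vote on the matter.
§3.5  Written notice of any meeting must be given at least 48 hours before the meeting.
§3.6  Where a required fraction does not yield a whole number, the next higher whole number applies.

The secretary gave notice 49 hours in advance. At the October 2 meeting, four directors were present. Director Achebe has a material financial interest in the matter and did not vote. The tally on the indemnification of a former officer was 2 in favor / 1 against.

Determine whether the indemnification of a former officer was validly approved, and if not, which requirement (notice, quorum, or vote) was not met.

Valid — all requirements satisfied.

Notice: 49 hours given; 48 required (49 ≥ 48). Satisfied.
Quorum: 4 present (interested directors count toward quorum); quorum is 4. Satisfied.
Vote: the indemnification of a former officer requires three-fifths of the disinterested directors present (4 − 1 = 3). 3/5 of 3 = 1.80, rounded up to 2, so 2 affirmative votes are needed; 2 voted in favor. Satisfied.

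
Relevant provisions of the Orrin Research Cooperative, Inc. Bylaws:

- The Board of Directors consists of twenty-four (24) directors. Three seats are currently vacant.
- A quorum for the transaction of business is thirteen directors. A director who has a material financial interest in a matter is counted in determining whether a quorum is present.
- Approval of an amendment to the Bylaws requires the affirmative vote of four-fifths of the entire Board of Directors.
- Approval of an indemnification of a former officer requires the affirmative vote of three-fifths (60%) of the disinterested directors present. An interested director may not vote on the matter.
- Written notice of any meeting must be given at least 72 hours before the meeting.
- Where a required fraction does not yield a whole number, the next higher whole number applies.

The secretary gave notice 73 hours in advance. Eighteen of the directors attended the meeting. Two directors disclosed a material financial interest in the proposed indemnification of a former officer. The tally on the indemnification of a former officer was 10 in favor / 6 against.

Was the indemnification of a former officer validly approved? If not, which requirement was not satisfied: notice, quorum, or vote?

Valid — all requirements satisfied.

Notice: 73 hours given; 72 required (73 ≥ 72). Satisfied.
Quorum: 18 present (interested directors count toward quorum); quorum is 13. Satisfied.
Vote: the indemnification of a former officer requires three-fifths of the disinterested directors present (18 − 2 = 16). 3/5 of 16 = 9.60, rounded up to 10, so 10 affirmative votes are needed; 10 voted in favor. Satisfied.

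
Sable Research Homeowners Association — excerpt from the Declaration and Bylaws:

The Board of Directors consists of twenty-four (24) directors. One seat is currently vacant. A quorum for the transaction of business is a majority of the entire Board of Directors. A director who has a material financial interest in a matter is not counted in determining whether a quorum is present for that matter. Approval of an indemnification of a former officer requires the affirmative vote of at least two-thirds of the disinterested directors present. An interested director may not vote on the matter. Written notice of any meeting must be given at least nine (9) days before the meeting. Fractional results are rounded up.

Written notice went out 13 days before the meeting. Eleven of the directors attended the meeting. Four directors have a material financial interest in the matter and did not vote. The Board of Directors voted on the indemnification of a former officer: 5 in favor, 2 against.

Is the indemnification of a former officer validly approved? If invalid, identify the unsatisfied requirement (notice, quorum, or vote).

Notice: 13 days given; 9 required (13 ≥ 9). Satisfied.
Quorum: 11 present, but the 4 interested directors do not count, leaving 7. Quorum is 13. Not satisfied.
Vote: the indemnification of a former officer requires two-thirds of the disinterested directors present (11 − 4 = 7). 2/3 of 7 = 4.67, rounded up to 5, so 5 affirmative votes are needed; 5 voted in favor. Satisfied. (Moot — without a quorum no business can be validly transacted.)

Invalid — quorum requirement not satisfied.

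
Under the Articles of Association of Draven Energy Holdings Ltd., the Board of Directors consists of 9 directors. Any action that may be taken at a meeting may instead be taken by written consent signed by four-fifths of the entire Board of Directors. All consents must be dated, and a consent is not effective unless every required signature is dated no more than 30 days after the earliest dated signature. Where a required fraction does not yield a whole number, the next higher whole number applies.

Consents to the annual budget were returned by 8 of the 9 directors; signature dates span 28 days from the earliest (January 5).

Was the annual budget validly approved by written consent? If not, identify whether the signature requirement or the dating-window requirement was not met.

Signatures required: four-fifths of 9 — 4/5 of 9 = 7.20, rounded up to 8, so 8 needed; 8 signed. Sufficient.
Dating window: the latest signature is 28 days after the earliest; the limit is 30 days. Within the window.

Effective — both the signature and dating-window requirements are satisfied.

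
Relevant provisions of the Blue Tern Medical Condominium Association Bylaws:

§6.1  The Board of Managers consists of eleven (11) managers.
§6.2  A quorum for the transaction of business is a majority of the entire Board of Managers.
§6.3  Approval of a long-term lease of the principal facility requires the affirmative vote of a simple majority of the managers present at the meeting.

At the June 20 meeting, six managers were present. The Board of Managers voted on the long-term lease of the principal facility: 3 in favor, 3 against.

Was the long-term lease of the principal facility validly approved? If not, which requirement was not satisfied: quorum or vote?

Invalid — vote requirement not satisfied.

Quorum: 6 present; quorum is 6. Satisfied.
Vote: the long-term lease of the principal facility requires a majority of the managers present (6). A majority of 6 is 4, so 4 affirmative votes are needed; 3 voted in favor. Not satisfied.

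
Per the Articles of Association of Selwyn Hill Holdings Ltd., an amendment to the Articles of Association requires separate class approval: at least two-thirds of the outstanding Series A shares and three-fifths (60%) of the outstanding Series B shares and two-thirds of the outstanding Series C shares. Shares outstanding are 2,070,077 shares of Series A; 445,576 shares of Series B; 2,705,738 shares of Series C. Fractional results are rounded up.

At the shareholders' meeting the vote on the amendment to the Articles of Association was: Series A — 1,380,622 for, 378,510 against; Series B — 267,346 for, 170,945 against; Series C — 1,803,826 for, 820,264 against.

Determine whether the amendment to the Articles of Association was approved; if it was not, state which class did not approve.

Approved — every class gave the required vote.

Series A: 2/3 of 2070077 = 1380051.33, rounded up to 1380052; 1,380,052 required, 1,380,622 in favor — approved.
Series B: 3/5 of 445576 = 267345.60, rounded up to 267346; 267,346 required, 267,346 in favor — approved.
Series C: 2/3 of 2705738 = 1803825.33, rounded up to 1803826; 1,803,826 required, 1,803,826 in favor — approved.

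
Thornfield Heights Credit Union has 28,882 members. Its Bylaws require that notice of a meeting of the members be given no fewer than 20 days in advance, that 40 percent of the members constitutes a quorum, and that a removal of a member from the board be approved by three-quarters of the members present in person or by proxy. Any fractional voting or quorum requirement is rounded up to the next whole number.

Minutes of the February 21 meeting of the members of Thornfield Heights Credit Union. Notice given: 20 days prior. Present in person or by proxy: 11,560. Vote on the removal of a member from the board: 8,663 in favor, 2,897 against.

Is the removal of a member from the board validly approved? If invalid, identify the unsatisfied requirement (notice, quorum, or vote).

Invalid — vote requirement not satisfied.

Notice: 20 days given; 20 required. Satisfied.
Quorum: 40% of 28,882 = 11,552.80, rounded up to 11,553; 11,560 present. Satisfied.
Vote: requires three-fourths of those present (11,560); 3/4 of 11560 = 8670, so 8,670 needed; 8,663 in favor. Not satisfied.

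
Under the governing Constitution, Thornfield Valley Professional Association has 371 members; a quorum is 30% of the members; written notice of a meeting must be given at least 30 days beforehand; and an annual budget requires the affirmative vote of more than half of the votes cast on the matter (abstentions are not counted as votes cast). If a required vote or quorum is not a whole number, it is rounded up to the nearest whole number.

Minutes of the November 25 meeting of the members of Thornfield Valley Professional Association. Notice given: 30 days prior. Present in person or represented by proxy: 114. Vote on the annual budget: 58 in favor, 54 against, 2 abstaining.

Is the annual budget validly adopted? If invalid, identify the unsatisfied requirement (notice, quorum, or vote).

Valid — all requirements satisfied.

Notice: 30 days given; 30 required. Satisfied.
Quorum: 30% of 371 = 111.30, rounded up to 112; 114 present. Satisfied.
Vote: requires a majority of the votes cast (114 − 2 abstaining = 112); a majority of 112 is 57, so 57 needed; 58 in favor. Satisfied.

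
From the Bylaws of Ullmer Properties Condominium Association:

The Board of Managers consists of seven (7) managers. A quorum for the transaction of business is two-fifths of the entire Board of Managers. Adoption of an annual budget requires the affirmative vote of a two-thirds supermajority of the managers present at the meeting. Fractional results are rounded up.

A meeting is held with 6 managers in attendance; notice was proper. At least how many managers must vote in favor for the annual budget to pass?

The annual budget requires two-thirds of the managers present (6).
2/3 of 6 = 4.

4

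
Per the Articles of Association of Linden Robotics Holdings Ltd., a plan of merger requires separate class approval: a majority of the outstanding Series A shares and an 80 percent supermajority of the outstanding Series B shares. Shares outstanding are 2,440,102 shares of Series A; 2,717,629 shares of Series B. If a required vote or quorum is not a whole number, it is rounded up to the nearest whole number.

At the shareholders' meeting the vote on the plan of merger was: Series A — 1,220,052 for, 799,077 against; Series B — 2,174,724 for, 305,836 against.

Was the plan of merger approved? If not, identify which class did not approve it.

Approved — every class gave the required vote.

Series A: a majority of 2440102 is 1220052; 1,220,052 required, 1,220,052 in favor — approved.
Series B: 4/5 of 2717629 = 2174103.20, rounded up to 2174104; 2,174,104 required, 2,174,724 in favor — approved.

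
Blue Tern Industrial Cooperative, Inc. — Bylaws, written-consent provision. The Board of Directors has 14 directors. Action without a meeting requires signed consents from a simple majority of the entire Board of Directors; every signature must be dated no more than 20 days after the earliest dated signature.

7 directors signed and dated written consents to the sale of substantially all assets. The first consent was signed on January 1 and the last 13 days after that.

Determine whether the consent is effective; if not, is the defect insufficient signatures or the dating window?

Not effective — insufficient signatures.

Signatures required: a simple majority of 14 — a majority of 14 is 8, so 8 needed; 7 signed. Insufficient.
Dating window: the latest signature is 13 days after the earliest; the limit is 20 days. Within the window.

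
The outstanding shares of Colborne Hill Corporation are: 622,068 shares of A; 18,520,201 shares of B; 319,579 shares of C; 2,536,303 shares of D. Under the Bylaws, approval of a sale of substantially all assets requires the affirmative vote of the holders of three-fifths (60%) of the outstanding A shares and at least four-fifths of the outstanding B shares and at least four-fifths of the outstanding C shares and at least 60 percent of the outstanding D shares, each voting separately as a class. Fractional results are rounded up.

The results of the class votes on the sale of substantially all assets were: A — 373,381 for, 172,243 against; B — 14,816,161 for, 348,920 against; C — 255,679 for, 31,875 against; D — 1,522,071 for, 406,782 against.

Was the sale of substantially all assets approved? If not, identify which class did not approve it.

Approved — every class gave the required vote.

A: 3/5 of 622068 = 373240.80, rounded up to 373241; 373,241 required, 373,381 in favor — approved.
B: 4/5 of 18520201 = 14816160.80, rounded up to 14816161; 14,816,161 required, 14,816,161 in favor — approved.
C: 4/5 of 319579 = 255663.20, rounded up to 255664; 255,664 required, 255,679 in favor — approved.
D: 3/5 of 2536303 = 1521781.80, rounded up to 1521782; 1,521,782 required, 1,522,071 in favor — approved.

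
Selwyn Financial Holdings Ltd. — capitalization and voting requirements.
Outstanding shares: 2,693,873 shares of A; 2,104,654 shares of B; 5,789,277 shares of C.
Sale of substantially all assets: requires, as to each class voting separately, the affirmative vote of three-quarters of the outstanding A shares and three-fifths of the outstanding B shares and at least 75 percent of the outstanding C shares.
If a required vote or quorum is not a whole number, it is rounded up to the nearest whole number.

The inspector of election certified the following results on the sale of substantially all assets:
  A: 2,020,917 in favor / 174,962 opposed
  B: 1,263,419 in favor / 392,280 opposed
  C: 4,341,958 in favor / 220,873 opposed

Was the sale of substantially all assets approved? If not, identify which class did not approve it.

Approved — every class gave the required vote.

A: 3/4 of 2693873 = 2020404.75, rounded up to 2020405; 2,020,405 required, 2,020,917 in favor — approved.
B: 3/5 of 2104654 = 1262792.40, rounded up to 1262793; 1,262,793 required, 1,263,419 in favor — approved.
C: 3/4 of 5789277 = 4341957.75, rounded up to 4341958; 4,341,958 required, 4,341,958 in favor — approved.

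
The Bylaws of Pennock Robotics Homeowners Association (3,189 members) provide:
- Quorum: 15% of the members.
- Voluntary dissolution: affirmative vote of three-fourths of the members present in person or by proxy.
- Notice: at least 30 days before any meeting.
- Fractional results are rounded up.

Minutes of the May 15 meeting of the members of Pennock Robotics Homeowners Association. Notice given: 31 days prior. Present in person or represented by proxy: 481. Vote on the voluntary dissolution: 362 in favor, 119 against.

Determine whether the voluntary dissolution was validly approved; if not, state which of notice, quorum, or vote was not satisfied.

Notice: 31 days given; 30 required. Satisfied.
Quorum: 15% of 3,189 = 478.35, rounded up to 479; 481 present. Satisfied.
Vote: requires three-fourths of those present (481); 3/4 of 481 = 360.75, rounded up to 361, so 361 needed; 362 in favor. Satisfied.

Valid — all requirements satisfied.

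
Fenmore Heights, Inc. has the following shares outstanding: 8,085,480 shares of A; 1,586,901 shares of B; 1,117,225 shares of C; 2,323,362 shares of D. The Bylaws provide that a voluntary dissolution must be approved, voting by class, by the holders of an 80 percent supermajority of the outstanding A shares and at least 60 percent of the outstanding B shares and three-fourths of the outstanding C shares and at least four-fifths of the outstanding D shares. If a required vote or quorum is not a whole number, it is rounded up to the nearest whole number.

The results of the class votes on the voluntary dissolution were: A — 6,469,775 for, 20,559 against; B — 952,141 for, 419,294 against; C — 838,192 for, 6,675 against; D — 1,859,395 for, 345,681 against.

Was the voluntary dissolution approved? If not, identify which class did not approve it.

Approved — every class gave the required vote.

A: 4/5 of 8085480 = 6468384; 6,468,384 required, 6,469,775 in favor — approved.
B: 3/5 of 1586901 = 952140.60, rounded up to 952141; 952,141 required, 952,141 in favor — approved.
C: 3/4 of 1117225 = 837918.75, rounded up to 837919; 837,919 required, 838,192 in favor — approved.
D: 4/5 of 2323362 = 1858689.60, rounded up to 1858690; 1,858,690 required, 1,859,395 in favor — approved.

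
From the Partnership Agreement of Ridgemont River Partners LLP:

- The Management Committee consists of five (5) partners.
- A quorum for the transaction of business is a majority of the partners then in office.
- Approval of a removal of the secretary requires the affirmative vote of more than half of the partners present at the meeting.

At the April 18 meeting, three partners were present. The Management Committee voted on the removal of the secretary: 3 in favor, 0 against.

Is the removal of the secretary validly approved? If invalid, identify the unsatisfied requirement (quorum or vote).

Quorum: 3 present; quorum is 3. Satisfied.
Vote: the removal of the secretary requires a majority of the partners present (3). A majority of 3 is 2, so 2 affirmative votes are needed; 3 voted in favor. Satisfied.

Valid — all requirements satisfied.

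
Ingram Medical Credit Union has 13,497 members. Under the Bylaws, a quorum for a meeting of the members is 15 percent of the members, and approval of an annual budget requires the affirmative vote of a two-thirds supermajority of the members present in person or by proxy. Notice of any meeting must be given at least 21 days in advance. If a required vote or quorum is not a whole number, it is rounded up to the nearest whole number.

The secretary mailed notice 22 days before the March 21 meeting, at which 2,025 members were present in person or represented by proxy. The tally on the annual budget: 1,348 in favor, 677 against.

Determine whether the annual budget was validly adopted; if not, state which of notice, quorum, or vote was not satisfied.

Notice: 22 days given; 21 required. Satisfied.
Quorum: 15% of 13,497 = 2,024.55, rounded up to 2,025; 2,025 present. Satisfied.
Vote: requires two-thirds of those present (2,025); 2/3 of 2025 = 1350, so 1,350 needed; 1,348 in favor. Not satisfied.

Invalid — vote requirement not satisfied.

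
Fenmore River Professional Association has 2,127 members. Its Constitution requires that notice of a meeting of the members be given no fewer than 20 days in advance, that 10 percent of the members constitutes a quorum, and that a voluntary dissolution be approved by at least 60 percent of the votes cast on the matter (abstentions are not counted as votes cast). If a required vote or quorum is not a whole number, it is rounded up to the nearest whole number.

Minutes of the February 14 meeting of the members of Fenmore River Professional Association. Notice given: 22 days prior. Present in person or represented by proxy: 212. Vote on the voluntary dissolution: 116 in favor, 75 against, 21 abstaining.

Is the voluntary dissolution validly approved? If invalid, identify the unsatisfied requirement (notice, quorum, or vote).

Notice: 22 days given; 20 required. Satisfied.
Quorum: 10% of 2,127 = 212.70, rounded up to 213; 212 present. Not satisfied.
Vote: requires three-fifths of the votes cast (212 − 21 abstaining = 191); 3/5 of 191 = 114.60, rounded up to 115, so 115 needed; 116 in favor. Satisfied.

Invalid — quorum requirement not satisfied.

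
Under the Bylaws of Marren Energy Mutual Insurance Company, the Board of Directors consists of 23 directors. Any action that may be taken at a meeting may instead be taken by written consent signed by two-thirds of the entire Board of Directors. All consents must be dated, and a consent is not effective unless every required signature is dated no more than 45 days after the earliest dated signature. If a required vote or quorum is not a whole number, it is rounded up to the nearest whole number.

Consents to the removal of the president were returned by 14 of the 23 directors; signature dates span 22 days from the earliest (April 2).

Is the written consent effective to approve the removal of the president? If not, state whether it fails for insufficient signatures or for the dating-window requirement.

Not effective — insufficient signatures.

Signatures required: two-thirds of 23 — 2/3 of 23 = 15.33, rounded up to 16, so 16 needed; 14 signed. Insufficient.
Dating window: the latest signature is 22 days after the earliest; the limit is 45 days. Within the window.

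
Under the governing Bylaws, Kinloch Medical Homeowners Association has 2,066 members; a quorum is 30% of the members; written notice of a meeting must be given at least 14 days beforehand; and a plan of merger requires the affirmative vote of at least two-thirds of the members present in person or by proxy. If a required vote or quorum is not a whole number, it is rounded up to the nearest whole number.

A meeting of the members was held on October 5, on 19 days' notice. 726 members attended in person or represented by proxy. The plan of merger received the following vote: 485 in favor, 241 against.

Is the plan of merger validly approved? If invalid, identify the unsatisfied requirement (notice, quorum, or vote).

Valid — all requirements satisfied.

Notice: 19 days given; 14 required. Satisfied.
Quorum: 30% of 2,066 = 619.80, rounded up to 620; 726 present. Satisfied.
Vote: requires two-thirds of those present (726); 2/3 of 726 = 484, so 484 needed; 485 in favor. Satisfied.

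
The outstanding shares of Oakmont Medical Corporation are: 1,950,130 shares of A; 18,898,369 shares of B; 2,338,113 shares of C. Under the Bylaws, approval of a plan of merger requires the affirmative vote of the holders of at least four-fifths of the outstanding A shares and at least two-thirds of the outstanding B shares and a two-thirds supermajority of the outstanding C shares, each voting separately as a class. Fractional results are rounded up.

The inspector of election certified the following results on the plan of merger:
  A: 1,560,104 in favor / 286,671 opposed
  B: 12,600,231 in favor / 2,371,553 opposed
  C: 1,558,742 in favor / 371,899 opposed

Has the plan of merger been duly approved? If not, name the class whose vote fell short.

A: 4/5 of 1950130 = 1560104; 1,560,104 required, 1,560,104 in favor — approved.
B: 2/3 of 18898369 = 12598912.67, rounded up to 12598913; 12,598,913 required, 12,600,231 in favor — approved.
C: 2/3 of 2338113 = 1558742; 1,558,742 required, 1,558,742 in favor — approved.

Approved — every class gave the required vote.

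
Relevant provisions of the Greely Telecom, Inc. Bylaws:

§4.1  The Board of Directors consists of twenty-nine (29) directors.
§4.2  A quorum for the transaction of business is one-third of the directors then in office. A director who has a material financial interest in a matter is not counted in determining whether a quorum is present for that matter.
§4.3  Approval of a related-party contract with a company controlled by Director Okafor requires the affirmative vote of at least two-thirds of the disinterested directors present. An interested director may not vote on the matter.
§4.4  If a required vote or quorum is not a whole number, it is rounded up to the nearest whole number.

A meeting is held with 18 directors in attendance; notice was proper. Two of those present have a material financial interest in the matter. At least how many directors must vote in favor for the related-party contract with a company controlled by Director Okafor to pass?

11

The related-party contract with a company controlled by Director Okafor requires two-thirds of the disinterested directors present (18 − 2 = 16).
2/3 of 16 = 10.67, rounded up to 11.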